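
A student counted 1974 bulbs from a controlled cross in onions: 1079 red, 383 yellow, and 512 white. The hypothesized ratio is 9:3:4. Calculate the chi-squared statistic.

2.028

The 9:3:4 ratio has 16 parts, so with N = 1974 the expected counts are:
  red: 1974 × 9/16 = 1110.375
  yellow: 1974 × 3/16 = 370.125
  white: 1974 × 4/16 = 493.5
χ² = Σ (O − E)² / E
  red: (1079 − 1110.375)² / 1110.375 = 0.8865
  yellow: (383 − 370.125)² / 370.125 = 0.4479
  white: (512 − 493.5)² / 493.5 = 0.6935
χ² = 0.8865 + 0.4479 + 0.6935 = 2.0279 ≈ 2.028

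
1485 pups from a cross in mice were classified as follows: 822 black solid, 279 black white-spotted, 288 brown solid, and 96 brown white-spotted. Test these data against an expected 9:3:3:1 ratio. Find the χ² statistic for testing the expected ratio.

0.651

Under the 9:3:3:1 hypothesis (Σ ratio = 16, N = 1485):
  black solid: 1485 × 9/16 = 835.3125
  black white-spotted: 1485 × 3/16 = 278.4375
  brown solid: 1485 × 3/16 = 278.4375
  brown white-spotted: 1485 × 1/16 = 92.8125
χ² = Σ (O − E)² / E
  black solid: (822 − 835.3125)² / 835.3125 = 0.2122
  black white-spotted: (279 − 278.4375)² / 278.4375 = 0.0011
  brown solid: (288 − 278.4375)² / 278.4375 = 0.3284
  brown white-spotted: (96 − 92.8125)² / 92.8125 = 0.1095
χ² = 0.2122 + 0.0011 + 0.3284 + 0.1095 = 0.6512 ≈ 0.651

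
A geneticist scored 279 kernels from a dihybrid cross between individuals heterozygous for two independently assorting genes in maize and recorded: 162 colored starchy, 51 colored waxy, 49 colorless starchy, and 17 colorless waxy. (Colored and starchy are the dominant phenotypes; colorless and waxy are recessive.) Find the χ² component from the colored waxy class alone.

A dihybrid F₂ with independent assortment and complete dominance at both loci gives a 9:3:3:1 phenotypic ratio.
The 9:3:3:1 ratio has 16 parts, so with N = 279 the expected counts are:
  colored starchy: 279 × 9/16 = 156.9375
  colored waxy: 279 × 3/16 = 52.3125
  colorless starchy: 279 × 3/16 = 52.3125
  colorless waxy: 279 × 1/16 = 17.4375
Contribution of colored waxy: (51 − 52.3125)² / 52.3125 = 0.0329

0.033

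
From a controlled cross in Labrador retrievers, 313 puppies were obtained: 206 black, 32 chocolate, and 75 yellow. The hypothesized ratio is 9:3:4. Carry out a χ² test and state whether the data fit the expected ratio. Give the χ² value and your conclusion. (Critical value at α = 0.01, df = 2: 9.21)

17.361; not consistent

Total ratio parts = 16. Expected numbers out of 313:
  black: 313 × 9/16 = 176.0625
  chocolate: 313 × 3/16 = 58.6875
  yellow: 313 × 4/16 = 78.25
χ² = Σ (O − E)² / E
  black: (206 − 176.0625)² / 176.0625 = 5.0905
  chocolate: (32 − 58.6875)² / 58.6875 = 12.1358
  yellow: (75 − 78.25)² / 78.25 = 0.1350
χ² = 5.0905 + 12.1358 + 0.1350 = 17.3613 ≈ 17.361
Degrees of freedom = 3 − 1 = 2; critical value at α = 0.01 is 9.21.
Since 17.361 > 9.21, we reject the null hypothesis — the data do not fit the 9:3:4 ratio.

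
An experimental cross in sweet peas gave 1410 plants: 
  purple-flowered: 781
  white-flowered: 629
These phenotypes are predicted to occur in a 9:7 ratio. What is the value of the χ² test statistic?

The 9:7 ratio has 16 parts, so with N = 1410 the expected counts are:
  purple-flowered: 1410 × 9/16 = 793.125
  white-flowered: 1410 × 7/16 = 616.875
χ² = Σ (O − E)² / E
  purple-flowered: (781 − 793.125)² / 793.125 = 0.1854
  white-flowered: (629 − 616.875)² / 616.875 = 0.2383
χ² = 0.1854 + 0.2383 = 0.4237 ≈ 0.424

0.424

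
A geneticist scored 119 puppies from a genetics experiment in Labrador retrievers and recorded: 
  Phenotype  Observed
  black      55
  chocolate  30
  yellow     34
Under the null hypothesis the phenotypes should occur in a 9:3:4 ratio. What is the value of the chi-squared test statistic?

Expected counts for N = 119 under a 9:3:4 ratio (total parts = 16):
  black: 119 × 9/16 = 66.9375
  chocolate: 119 × 3/16 = 22.3125
  yellow: 119 × 4/16 = 29.75
χ² = Σ (O − E)² / E
  black: (55 − 66.9375)² / 66.9375 = 2.1289
  chocolate: (30 − 22.3125)² / 22.3125 = 2.6486
  yellow: (34 − 29.75)² / 29.75 = 0.6071
χ² = 2.1289 + 2.6486 + 0.6071 = 5.3846 ≈ 5.385

5.385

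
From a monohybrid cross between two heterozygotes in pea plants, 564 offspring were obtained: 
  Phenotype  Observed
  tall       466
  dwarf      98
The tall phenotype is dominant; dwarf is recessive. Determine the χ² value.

17.485

For a monohybrid cross between heterozygotes with complete dominance, the expected phenotypic ratio is 3:1.
Under the 3:1 hypothesis (Σ ratio = 4, N = 564):
  tall: 564 × 3/4 = 423
  dwarf: 564 × 1/4 = 141
χ² = Σ (O − E)² / E
  tall: (466 − 423)² / 423 = 4.3712
  dwarf: (98 − 141)² / 141 = 13.1135
χ² = 4.3712 + 13.1135 = 17.4847 ≈ 17.485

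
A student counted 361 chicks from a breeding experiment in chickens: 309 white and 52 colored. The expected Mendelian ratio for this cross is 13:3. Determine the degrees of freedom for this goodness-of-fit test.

1

A goodness-of-fit test with 2 phenotype classes has df = 2 − 1 = 1.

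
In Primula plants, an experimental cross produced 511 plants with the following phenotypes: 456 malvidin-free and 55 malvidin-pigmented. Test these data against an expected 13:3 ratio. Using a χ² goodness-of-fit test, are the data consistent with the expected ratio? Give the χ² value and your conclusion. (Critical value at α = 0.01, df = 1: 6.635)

Under the 13:3 hypothesis (Σ ratio = 16, N = 511):
  malvidin-free: 511 × 13/16 = 415.1875
  malvidin-pigmented: 511 × 3/16 = 95.8125
χ² = Σ (O − E)² / E
  malvidin-free: (456 − 415.1875)² / 415.1875 = 4.0118
  malvidin-pigmented: (55 − 95.8125)² / 95.8125 = 17.3846
χ² = 4.0118 + 17.3846 = 21.3964 ≈ 21.396
Degrees of freedom = 2 − 1 = 1; critical value at α = 0.01 is 6.635.
Since 21.396 > 6.635, we reject the null hypothesis — the data do not fit the 13:3 ratio.

21.396; not consistent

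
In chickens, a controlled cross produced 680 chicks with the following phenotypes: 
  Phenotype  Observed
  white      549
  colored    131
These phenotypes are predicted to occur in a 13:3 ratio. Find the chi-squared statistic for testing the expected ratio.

0.118

The 13:3 ratio has 16 parts, so with N = 680 the expected counts are:
  white: 680 × 13/16 = 552.5
  colored: 680 × 3/16 = 127.5
χ² = Σ (O − E)² / E
  white: (549 − 552.5)² / 552.5 = 0.0222
  colored: (131 − 127.5)² / 127.5 = 0.0961
χ² = 0.0222 + 0.0961 = 0.1183 ≈ 0.118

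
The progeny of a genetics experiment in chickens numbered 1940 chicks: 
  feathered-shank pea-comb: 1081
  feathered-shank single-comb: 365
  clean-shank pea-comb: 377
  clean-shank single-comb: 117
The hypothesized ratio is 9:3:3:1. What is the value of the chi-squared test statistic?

Expected counts for N = 1940 under a 9:3:3:1 ratio (total parts = 16):
  feathered-shank pea-comb: 1940 × 9/16 = 1091.25
  feathered-shank single-comb: 1940 × 3/16 = 363.75
  clean-shank pea-comb: 1940 × 3/16 = 363.75
  clean-shank single-comb: 1940 × 1/16 = 121.25
χ² = Σ (O − E)² / E
  feathered-shank pea-comb: (1081 − 1091.25)² / 1091.25 = 0.0963
  feathered-shank single-comb: (365 − 363.75)² / 363.75 = 0.0043
  clean-shank pea-comb: (377 − 363.75)² / 363.75 = 0.4826
  clean-shank single-comb: (117 − 121.25)² / 121.25 = 0.1490
χ² = 0.0963 + 0.0043 + 0.4826 + 0.1490 = 0.7322 ≈ 0.732

0.732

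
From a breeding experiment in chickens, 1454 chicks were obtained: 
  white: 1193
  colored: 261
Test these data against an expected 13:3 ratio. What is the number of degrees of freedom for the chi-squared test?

A goodness-of-fit test with 2 phenotype classes has df = 2 − 1 = 1.

1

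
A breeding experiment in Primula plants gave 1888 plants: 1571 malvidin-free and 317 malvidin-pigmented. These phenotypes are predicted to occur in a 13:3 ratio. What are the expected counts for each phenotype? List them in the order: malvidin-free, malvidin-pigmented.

Total ratio parts = 16. Expected numbers out of 1888:
  malvidin-free: 1888 × 13/16 = 1534
  malvidin-pigmented: 1888 × 3/16 = 354

1534, 354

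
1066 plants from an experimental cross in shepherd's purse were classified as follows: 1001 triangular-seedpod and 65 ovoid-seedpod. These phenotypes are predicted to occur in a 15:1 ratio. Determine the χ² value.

The 15:1 ratio has 16 parts, so with N = 1066 the expected counts are:
  triangular-seedpod: 1066 × 15/16 = 999.375
  ovoid-seedpod: 1066 × 1/16 = 66.625
χ² = Σ (O − E)² / E
  triangular-seedpod: (1001 − 999.375)² / 999.375 = 0.0026
  ovoid-seedpod: (65 − 66.625)² / 66.625 = 0.0396
χ² = 0.0026 + 0.0396 = 0.0422 ≈ 0.042

0.042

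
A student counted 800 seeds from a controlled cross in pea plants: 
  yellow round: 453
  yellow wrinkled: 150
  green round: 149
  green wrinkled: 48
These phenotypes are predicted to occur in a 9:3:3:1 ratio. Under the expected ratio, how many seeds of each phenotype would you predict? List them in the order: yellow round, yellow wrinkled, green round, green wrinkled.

Total ratio parts = 16. Expected numbers out of 800:
  yellow round: 800 × 9/16 = 450
  yellow wrinkled: 800 × 3/16 = 150
  green round: 800 × 3/16 = 150
  green wrinkled: 800 × 1/16 = 50

450, 150, 150, 50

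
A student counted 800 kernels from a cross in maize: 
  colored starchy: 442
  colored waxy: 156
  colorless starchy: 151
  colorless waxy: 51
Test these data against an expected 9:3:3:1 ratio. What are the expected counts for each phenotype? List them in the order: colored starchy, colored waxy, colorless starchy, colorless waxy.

Expected counts for N = 800 under a 9:3:3:1 ratio (total parts = 16):
  colored starchy: 800 × 9/16 = 450
  colored waxy: 800 × 3/16 = 150
  colorless starchy: 800 × 3/16 = 150
  colorless waxy: 800 × 1/16 = 50

450, 150, 150, 50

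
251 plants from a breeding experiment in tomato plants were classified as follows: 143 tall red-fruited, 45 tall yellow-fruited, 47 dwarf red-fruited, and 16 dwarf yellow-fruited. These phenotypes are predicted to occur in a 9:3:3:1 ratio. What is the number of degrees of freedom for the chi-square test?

A goodness-of-fit test with 4 phenotype classes has df = 4 − 1 = 3.

3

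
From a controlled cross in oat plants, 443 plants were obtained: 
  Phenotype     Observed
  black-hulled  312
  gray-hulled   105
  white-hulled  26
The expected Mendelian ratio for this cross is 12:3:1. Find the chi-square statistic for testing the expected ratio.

7.131

The 12:3:1 ratio has 16 parts, so with N = 443 the expected counts are:
  black-hulled: 443 × 12/16 = 332.25
  gray-hulled: 443 × 3/16 = 83.0625
  white-hulled: 443 × 1/16 = 27.6875
χ² = Σ (O − E)² / E
  black-hulled: (312 − 332.25)² / 332.25 = 1.2342
  gray-hulled: (105 − 83.0625)² / 83.0625 = 5.7939
  white-hulled: (26 − 27.6875)² / 27.6875 = 0.1028
χ² = 1.2342 + 5.7939 + 0.1028 = 7.1309 ≈ 7.131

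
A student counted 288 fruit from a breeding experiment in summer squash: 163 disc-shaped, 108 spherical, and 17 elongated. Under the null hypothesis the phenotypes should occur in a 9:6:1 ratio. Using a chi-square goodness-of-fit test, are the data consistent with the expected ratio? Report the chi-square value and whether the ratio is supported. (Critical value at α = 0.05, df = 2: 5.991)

0.062; consistent

Total ratio parts = 16. Expected numbers out of 288:
  disc-shaped: 288 × 9/16 = 162
  spherical: 288 × 6/16 = 108
  elongated: 288 × 1/16 = 18
χ² = Σ (O − E)² / E
  disc-shaped: (163 − 162)² / 162 = 0.0062
  spherical: (108 − 108)² / 108 = 0.0000
  elongated: (17 − 18)² / 18 = 0.0556
χ² = 0.0062 + 0.0000 + 0.0556 = 0.0618 ≈ 0.062
Degrees of freedom = 3 − 1 = 2; critical value at α = 0.05 is 5.991.
Since 0.062 < 5.991, we fail to reject the null hypothesis — the data are consistent with the 9:6:1 ratio.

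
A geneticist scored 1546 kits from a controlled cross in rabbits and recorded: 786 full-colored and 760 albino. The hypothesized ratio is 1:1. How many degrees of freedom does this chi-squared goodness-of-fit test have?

1

A goodness-of-fit test with 2 phenotype classes has df = 2 − 1 = 1.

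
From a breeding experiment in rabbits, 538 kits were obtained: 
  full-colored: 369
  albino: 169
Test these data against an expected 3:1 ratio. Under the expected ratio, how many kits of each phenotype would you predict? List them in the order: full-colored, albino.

403.5, 134.5

Total ratio parts = 4. Expected numbers out of 538:
  full-colored: 538 × 3/4 = 403.5
  albino: 538 × 1/4 = 134.5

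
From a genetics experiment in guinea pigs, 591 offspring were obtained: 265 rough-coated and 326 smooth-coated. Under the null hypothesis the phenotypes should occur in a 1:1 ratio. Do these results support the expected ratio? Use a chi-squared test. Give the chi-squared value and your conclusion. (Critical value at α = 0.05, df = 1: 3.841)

Total ratio parts = 2. Expected numbers out of 591:
  rough-coated: 591 × 1/2 = 295.5
  smooth-coated: 591 × 1/2 = 295.5
χ² = Σ (O − E)² / E
  rough-coated: (265 − 295.5)² / 295.5 = 3.1481
  smooth-coated: (326 − 295.5)² / 295.5 = 3.1481
χ² = 3.1481 + 3.1481 = 6.2962 ≈ 6.296
Degrees of freedom = 2 − 1 = 1; critical value at α = 0.05 is 3.841.
Since 6.296 > 3.841, we reject the null hypothesis — the data do not fit the 1:1 ratio.

6.296; not consistent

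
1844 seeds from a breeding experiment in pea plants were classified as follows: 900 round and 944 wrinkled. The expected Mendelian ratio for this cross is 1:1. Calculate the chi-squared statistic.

Total ratio parts = 2. Expected numbers out of 1844:
  round: 1844 × 1/2 = 922
  wrinkled: 1844 × 1/2 = 922
χ² = Σ (O − E)² / E
  round: (900 − 922)² / 922 = 0.5249
  wrinkled: (944 − 922)² / 922 = 0.5249
χ² = 0.5249 + 0.5249 = 1.0498 ≈ 1.050

1.050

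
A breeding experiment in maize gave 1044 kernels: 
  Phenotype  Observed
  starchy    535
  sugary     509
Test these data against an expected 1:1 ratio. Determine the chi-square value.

0.648

The 1:1 ratio has 2 parts, so with N = 1044 the expected counts are:
  starchy: 1044 × 1/2 = 522
  sugary: 1044 × 1/2 = 522
χ² = Σ (O − E)² / E
  starchy: (535 − 522)² / 522 = 0.3238
  sugary: (509 − 522)² / 522 = 0.3238
χ² = 0.3238 + 0.3238 = 0.6476 ≈ 0.648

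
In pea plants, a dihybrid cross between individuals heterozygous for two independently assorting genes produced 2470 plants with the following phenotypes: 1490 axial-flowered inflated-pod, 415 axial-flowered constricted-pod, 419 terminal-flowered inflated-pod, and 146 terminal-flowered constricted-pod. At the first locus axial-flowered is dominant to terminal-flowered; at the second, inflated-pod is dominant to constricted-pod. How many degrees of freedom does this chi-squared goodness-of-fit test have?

A dihybrid F₂ with independent assortment and complete dominance at both loci gives a 9:3:3:1 phenotypic ratio.
A goodness-of-fit test with 4 phenotype classes has df = 4 − 1 = 3.

3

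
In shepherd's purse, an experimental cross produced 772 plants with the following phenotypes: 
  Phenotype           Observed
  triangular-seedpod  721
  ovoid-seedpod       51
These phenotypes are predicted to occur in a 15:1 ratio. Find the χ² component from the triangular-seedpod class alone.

0.010

Expected counts for N = 772 under a 15:1 ratio (total parts = 16):
  triangular-seedpod: 772 × 15/16 = 723.75
  ovoid-seedpod: 772 × 1/16 = 48.25
Contribution of triangular-seedpod: (721 − 723.75)² / 723.75 = 0.0104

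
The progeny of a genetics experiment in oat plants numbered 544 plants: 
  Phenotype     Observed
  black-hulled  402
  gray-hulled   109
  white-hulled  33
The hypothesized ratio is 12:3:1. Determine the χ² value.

Total ratio parts = 16. Expected numbers out of 544:
  black-hulled: 544 × 12/16 = 408
  gray-hulled: 544 × 3/16 = 102
  white-hulled: 544 × 1/16 = 34
χ² = Σ (O − E)² / E
  black-hulled: (402 − 408)² / 408 = 0.0882
  gray-hulled: (109 − 102)² / 102 = 0.4804
  white-hulled: (33 − 34)² / 34 = 0.0294
χ² = 0.0882 + 0.4804 + 0.0294 = 0.598

0.598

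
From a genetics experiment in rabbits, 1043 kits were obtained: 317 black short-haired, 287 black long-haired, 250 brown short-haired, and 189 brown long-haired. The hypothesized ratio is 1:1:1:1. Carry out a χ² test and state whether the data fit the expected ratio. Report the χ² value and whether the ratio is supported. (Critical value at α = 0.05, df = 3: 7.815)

34.964; not consistent

The 1:1:1:1 ratio has 4 parts, so with N = 1043 the expected counts are:
  black short-haired: 1043 × 1/4 = 260.75
  black long-haired: 1043 × 1/4 = 260.75
  brown short-haired: 1043 × 1/4 = 260.75
  brown long-haired: 1043 × 1/4 = 260.75
χ² = Σ (O − E)² / E
  black short-haired: (317 − 260.75)² / 260.75 = 12.1345
  black long-haired: (287 − 260.75)² / 260.75 = 2.6426
  brown short-haired: (250 − 260.75)² / 260.75 = 0.4432
  brown long-haired: (189 − 260.75)² / 260.75 = 19.7433
χ² = 12.1345 + 2.6426 + 0.4432 + 19.7433 = 34.9636 ≈ 34.964
Degrees of freedom = 4 − 1 = 3; critical value at α = 0.05 is 7.815.
Since 34.964 > 7.815, we reject the null hypothesis — the data do not fit the 1:1:1:1 ratio.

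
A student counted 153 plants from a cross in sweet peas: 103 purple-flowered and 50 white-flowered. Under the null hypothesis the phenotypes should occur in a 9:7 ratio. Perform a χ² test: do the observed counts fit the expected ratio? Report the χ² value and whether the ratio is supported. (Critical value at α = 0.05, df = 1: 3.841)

Under the 9:7 hypothesis (Σ ratio = 16, N = 153):
  purple-flowered: 153 × 9/16 = 86.0625
  white-flowered: 153 × 7/16 = 66.9375
χ² = Σ (O − E)² / E
  purple-flowered: (103 − 86.0625)² / 86.0625 = 3.3334
  white-flowered: (50 − 66.9375)² / 66.9375 = 4.2858
χ² = 3.3334 + 4.2858 = 7.6192 ≈ 7.619
Degrees of freedom = 2 − 1 = 1; critical value at α = 0.05 is 3.841.
Since 7.619 > 3.841, we reject the null hypothesis — the data do not fit the 9:7 ratio.

7.619; not consistent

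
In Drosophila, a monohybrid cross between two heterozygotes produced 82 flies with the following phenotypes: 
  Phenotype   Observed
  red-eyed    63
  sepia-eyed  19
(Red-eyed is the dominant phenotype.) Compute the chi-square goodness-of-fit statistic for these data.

For a monohybrid cross between heterozygotes with complete dominance, the expected phenotypic ratio is 3:1.
Expected counts for N = 82 under a 3:1 ratio (total parts = 4):
  red-eyed: 82 × 3/4 = 61.5
  sepia-eyed: 82 × 1/4 = 20.5
χ² = Σ (O − E)² / E
  red-eyed: (63 − 61.5)² / 61.5 = 0.0366
  sepia-eyed: (19 − 20.5)² / 20.5 = 0.1098
χ² = 0.0366 + 0.1098 = 0.1464 ≈ 0.146

0.146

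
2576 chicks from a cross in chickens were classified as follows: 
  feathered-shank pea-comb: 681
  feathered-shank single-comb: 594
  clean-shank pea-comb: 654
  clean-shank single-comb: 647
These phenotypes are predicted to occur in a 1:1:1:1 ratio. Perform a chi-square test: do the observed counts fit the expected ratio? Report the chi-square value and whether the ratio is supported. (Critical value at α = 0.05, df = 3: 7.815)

6.177; consistent

Total ratio parts = 4. Expected numbers out of 2576:
  feathered-shank pea-comb: 2576 × 1/4 = 644
  feathered-shank single-comb: 2576 × 1/4 = 644
  clean-shank pea-comb: 2576 × 1/4 = 644
  clean-shank single-comb: 2576 × 1/4 = 644
χ² = Σ (O − E)² / E
  feathered-shank pea-comb: (681 − 644)² / 644 = 2.1258
  feathered-shank single-comb: (594 − 644)² / 644 = 3.8820
  clean-shank pea-comb: (654 − 644)² / 644 = 0.1553
  clean-shank single-comb: (647 − 644)² / 644 = 0.0140
χ² = 2.1258 + 3.8820 + 0.1553 + 0.0140 = 6.1771 ≈ 6.177
Degrees of freedom = 4 − 1 = 3; critical value at α = 0.05 is 7.815.
Since 6.177 < 7.815, we fail to reject the null hypothesis — the data are consistent with the 1:1:1:1 ratio.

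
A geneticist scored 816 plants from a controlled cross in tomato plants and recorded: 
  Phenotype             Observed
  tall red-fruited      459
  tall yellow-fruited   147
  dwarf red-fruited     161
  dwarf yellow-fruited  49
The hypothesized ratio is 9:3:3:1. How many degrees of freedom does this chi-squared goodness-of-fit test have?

3

A goodness-of-fit test with 4 phenotype classes has df = 4 − 1 = 3.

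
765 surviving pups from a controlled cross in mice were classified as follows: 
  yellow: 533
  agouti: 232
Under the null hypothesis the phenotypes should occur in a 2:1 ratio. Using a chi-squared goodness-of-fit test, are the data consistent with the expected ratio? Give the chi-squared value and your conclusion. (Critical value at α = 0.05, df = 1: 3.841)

Total ratio parts = 3. Expected numbers out of 765:
  yellow: 765 × 2/3 = 510
  agouti: 765 × 1/3 = 255
χ² = Σ (O − E)² / E
  yellow: (533 − 510)² / 510 = 1.0373
  agouti: (232 − 255)² / 255 = 2.0745
χ² = 1.0373 + 2.0745 = 3.1118 ≈ 3.112
Degrees of freedom = 2 − 1 = 1; critical value at α = 0.05 is 3.841.
Since 3.112 < 3.841, we fail to reject the null hypothesis — the data are consistent with the 2:1 ratio.

3.112; consistent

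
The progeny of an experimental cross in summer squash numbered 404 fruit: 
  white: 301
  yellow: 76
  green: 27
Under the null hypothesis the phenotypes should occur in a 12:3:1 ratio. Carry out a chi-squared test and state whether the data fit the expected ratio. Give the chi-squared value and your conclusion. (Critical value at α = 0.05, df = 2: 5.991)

0.135; consistent

Total ratio parts = 16. Expected numbers out of 404:
  white: 404 × 12/16 = 303
  yellow: 404 × 3/16 = 75.75
  green: 404 × 1/16 = 25.25
χ² = Σ (O − E)² / E
  white: (301 − 303)² / 303 = 0.0132
  yellow: (76 − 75.75)² / 75.75 = 0.0008
  green: (27 − 25.25)² / 25.25 = 0.1213
χ² = 0.0132 + 0.0008 + 0.1213 = 0.1353 ≈ 0.135
Degrees of freedom = 3 − 1 = 2; critical value at α = 0.05 is 5.991.
Since 0.135 < 5.991, we fail to reject the null hypothesis — the data are consistent with the 12:3:1 ratio.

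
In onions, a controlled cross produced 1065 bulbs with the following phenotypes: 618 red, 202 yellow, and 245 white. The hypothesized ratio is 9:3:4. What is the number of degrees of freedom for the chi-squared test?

2

A goodness-of-fit test with 3 phenotype classes has df = 3 − 1 = 2.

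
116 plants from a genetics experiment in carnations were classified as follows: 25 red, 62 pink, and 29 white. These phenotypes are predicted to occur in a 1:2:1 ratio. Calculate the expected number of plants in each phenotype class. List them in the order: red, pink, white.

Expected counts for N = 116 under a 1:2:1 ratio (total parts = 4):
  red: 116 × 1/4 = 29
  pink: 116 × 2/4 = 58
  white: 116 × 1/4 = 29

29, 58, 29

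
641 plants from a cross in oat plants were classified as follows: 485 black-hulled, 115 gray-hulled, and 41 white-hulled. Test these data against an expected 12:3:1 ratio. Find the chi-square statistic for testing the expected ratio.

0.283

Expected counts for N = 641 under a 12:3:1 ratio (total parts = 16):
  black-hulled: 641 × 12/16 = 480.75
  gray-hulled: 641 × 3/16 = 120.1875
  white-hulled: 641 × 1/16 = 40.0625
χ² = Σ (O − E)² / E
  black-hulled: (485 − 480.75)² / 480.75 = 0.0376
  gray-hulled: (115 − 120.1875)² / 120.1875 = 0.2239
  white-hulled: (41 − 40.0625)² / 40.0625 = 0.0219
χ² = 0.0376 + 0.2239 + 0.0219 = 0.2834 ≈ 0.283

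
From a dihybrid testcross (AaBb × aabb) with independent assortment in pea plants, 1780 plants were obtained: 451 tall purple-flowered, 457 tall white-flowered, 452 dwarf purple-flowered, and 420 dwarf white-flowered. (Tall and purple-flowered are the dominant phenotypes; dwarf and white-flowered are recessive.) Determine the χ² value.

1.919

A dihybrid testcross with independent assortment gives a 1:1:1:1 ratio.
Expected counts for N = 1780 under a 1:1:1:1 ratio (total parts = 4):
  tall purple-flowered: 1780 × 1/4 = 445
  tall white-flowered: 1780 × 1/4 = 445
  dwarf purple-flowered: 1780 × 1/4 = 445
  dwarf white-flowered: 1780 × 1/4 = 445
χ² = Σ (O − E)² / E
  tall purple-flowered: (451 − 445)² / 445 = 0.0809
  tall white-flowered: (457 − 445)² / 445 = 0.3236
  dwarf purple-flowered: (452 − 445)² / 445 = 0.1101
  dwarf white-flowered: (420 − 445)² / 445 = 1.4045
χ² = 0.0809 + 0.3236 + 0.1101 + 1.4045 = 1.9191 ≈ 1.919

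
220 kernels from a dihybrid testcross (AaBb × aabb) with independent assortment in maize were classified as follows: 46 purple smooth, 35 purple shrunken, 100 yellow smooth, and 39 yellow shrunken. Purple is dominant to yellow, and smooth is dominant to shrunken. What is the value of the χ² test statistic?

50.218

A dihybrid testcross with independent assortment gives a 1:1:1:1 ratio.
Total ratio parts = 4. Expected numbers out of 220:
  purple smooth: 220 × 1/4 = 55
  purple shrunken: 220 × 1/4 = 55
  yellow smooth: 220 × 1/4 = 55
  yellow shrunken: 220 × 1/4 = 55
χ² = Σ (O − E)² / E
  purple smooth: (46 − 55)² / 55 = 1.4727
  purple shrunken: (35 − 55)² / 55 = 7.2727
  yellow smooth: (100 − 55)² / 55 = 36.8182
  yellow shrunken: (39 − 55)² / 55 = 4.6545
χ² = 1.4727 + 7.2727 + 36.8182 + 4.6545 = 50.2181 ≈ 50.218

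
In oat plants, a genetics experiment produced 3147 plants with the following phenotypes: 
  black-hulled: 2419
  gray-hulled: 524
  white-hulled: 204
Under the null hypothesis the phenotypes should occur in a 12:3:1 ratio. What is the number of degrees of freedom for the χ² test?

2

A goodness-of-fit test with 3 phenotype classes has df = 3 − 1 = 2.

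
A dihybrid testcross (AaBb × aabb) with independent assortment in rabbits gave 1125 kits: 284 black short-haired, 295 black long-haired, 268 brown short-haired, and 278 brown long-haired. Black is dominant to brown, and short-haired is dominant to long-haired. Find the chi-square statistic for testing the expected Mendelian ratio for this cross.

A dihybrid testcross with independent assortment gives a 1:1:1:1 ratio.
Under the 1:1:1:1 hypothesis (Σ ratio = 4, N = 1125):
  black short-haired: 1125 × 1/4 = 281.25
  black long-haired: 1125 × 1/4 = 281.25
  brown short-haired: 1125 × 1/4 = 281.25
  brown long-haired: 1125 × 1/4 = 281.25
χ² = Σ (O − E)² / E
  black short-haired: (284 − 281.25)² / 281.25 = 0.0269
  black long-haired: (295 − 281.25)² / 281.25 = 0.6722
  brown short-haired: (268 − 281.25)² / 281.25 = 0.6242
  brown long-haired: (278 − 281.25)² / 281.25 = 0.0376
χ² = 0.0269 + 0.6722 + 0.6242 + 0.0376 = 1.3609 ≈ 1.361

1.361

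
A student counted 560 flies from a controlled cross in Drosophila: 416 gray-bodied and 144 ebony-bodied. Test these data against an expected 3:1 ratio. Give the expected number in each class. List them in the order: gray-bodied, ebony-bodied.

Under the 3:1 hypothesis (Σ ratio = 4, N = 560):
  gray-bodied: 560 × 3/4 = 420
  ebony-bodied: 560 × 1/4 = 140

420, 140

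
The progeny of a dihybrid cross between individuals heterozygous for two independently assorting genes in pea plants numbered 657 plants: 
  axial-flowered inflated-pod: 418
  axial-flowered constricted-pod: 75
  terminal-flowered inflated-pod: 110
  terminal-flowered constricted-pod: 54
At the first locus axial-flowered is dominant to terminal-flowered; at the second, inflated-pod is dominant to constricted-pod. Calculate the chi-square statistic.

30.686

A dihybrid F₂ with independent assortment and complete dominance at both loci gives a 9:3:3:1 phenotypic ratio.
Under the 9:3:3:1 hypothesis (Σ ratio = 16, N = 657):
  axial-flowered inflated-pod: 657 × 9/16 = 369.5625
  axial-flowered constricted-pod: 657 × 3/16 = 123.1875
  terminal-flowered inflated-pod: 657 × 3/16 = 123.1875
  terminal-flowered constricted-pod: 657 × 1/16 = 41.0625
χ² = Σ (O − E)² / E
  axial-flowered inflated-pod: (418 − 369.5625)² / 369.5625 = 6.3486
  axial-flowered constricted-pod: (75 − 123.1875)² / 123.1875 = 18.8496
  terminal-flowered inflated-pod: (110 − 123.1875)² / 123.1875 = 1.4118
  terminal-flowered constricted-pod: (54 − 41.0625)² / 41.0625 = 4.0762
χ² = 6.3486 + 18.8496 + 1.4118 + 4.0762 = 30.6862 ≈ 30.686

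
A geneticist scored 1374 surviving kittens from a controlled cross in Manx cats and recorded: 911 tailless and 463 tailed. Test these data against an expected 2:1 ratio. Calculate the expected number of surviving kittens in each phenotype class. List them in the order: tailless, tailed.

The 2:1 ratio has 3 parts, so with N = 1374 the expected counts are:
  tailless: 1374 × 2/3 = 916
  tailed: 1374 × 1/3 = 458

916, 458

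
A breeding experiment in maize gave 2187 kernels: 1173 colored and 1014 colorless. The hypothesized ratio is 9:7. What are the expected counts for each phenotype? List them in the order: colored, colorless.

Under the 9:7 hypothesis (Σ ratio = 16, N = 2187):
  colored: 2187 × 9/16 = 1230.1875
  colorless: 2187 × 7/16 = 956.8125

1230.1875, 956.8125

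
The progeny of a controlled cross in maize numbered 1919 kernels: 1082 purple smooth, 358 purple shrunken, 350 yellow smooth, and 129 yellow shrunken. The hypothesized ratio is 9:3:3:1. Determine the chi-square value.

0.968

Under the 9:3:3:1 hypothesis (Σ ratio = 16, N = 1919):
  purple smooth: 1919 × 9/16 = 1079.4375
  purple shrunken: 1919 × 3/16 = 359.8125
  yellow smooth: 1919 × 3/16 = 359.8125
  yellow shrunken: 1919 × 1/16 = 119.9375
χ² = Σ (O − E)² / E
  purple smooth: (1082 − 1079.4375)² / 1079.4375 = 0.0061
  purple shrunken: (358 − 359.8125)² / 359.8125 = 0.0091
  yellow smooth: (350 − 359.8125)² / 359.8125 = 0.2676
  yellow shrunken: (129 − 119.9375)² / 119.9375 = 0.6848
χ² = 0.0061 + 0.0091 + 0.2676 + 0.6848 = 0.9676 ≈ 0.968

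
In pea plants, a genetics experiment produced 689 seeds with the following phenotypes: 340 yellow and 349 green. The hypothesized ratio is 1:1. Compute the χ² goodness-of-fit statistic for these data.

0.118

The 1:1 ratio has 2 parts, so with N = 689 the expected counts are:
  yellow: 689 × 1/2 = 344.5
  green: 689 × 1/2 = 344.5
χ² = Σ (O − E)² / E
  yellow: (340 − 344.5)² / 344.5 = 0.0588
  green: (349 − 344.5)² / 344.5 = 0.0588
χ² = 0.0588 + 0.0588 = 0.1176 ≈ 0.118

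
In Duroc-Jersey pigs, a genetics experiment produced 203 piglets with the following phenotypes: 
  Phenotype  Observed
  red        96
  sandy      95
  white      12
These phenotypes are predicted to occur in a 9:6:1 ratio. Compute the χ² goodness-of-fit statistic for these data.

Total ratio parts = 16. Expected numbers out of 203:
  red: 203 × 9/16 = 114.1875
  sandy: 203 × 6/16 = 76.125
  white: 203 × 1/16 = 12.6875
χ² = Σ (O − E)² / E
  red: (96 − 114.1875)² / 114.1875 = 2.8969
  sandy: (95 − 76.125)² / 76.125 = 4.6800
  white: (12 − 12.6875)² / 12.6875 = 0.0373
χ² = 2.8969 + 4.6800 + 0.0373 = 7.6142 ≈ 7.614

7.614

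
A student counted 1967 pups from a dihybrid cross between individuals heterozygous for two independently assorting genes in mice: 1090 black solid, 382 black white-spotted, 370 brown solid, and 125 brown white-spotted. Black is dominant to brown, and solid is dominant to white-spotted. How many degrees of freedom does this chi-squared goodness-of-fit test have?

A dihybrid F₂ with independent assortment and complete dominance at both loci gives a 9:3:3:1 phenotypic ratio.
A goodness-of-fit test with 4 phenotype classes has df = 4 − 1 = 3.

3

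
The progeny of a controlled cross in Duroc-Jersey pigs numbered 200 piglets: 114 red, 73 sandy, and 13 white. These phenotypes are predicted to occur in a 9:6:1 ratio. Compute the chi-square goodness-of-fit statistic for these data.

The 9:6:1 ratio has 16 parts, so with N = 200 the expected counts are:
  red: 200 × 9/16 = 112.5
  sandy: 200 × 6/16 = 75
  white: 200 × 1/16 = 12.5
χ² = Σ (O − E)² / E
  red: (114 − 112.5)² / 112.5 = 0.0200
  sandy: (73 − 75)² / 75 = 0.0533
  white: (13 − 12.5)² / 12.5 = 0.0200
χ² = 0.0200 + 0.0533 + 0.0200 = 0.0933 ≈ 0.093

0.093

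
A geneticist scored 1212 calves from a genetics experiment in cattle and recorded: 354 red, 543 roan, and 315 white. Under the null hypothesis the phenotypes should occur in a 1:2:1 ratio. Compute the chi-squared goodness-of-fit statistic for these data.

The 1:2:1 ratio has 4 parts, so with N = 1212 the expected counts are:
  red: 1212 × 1/4 = 303
  roan: 1212 × 2/4 = 606
  white: 1212 × 1/4 = 303
χ² = Σ (O − E)² / E
  red: (354 − 303)² / 303 = 8.5842
  roan: (543 − 606)² / 606 = 6.5495
  white: (315 − 303)² / 303 = 0.4752
χ² = 8.5842 + 6.5495 + 0.4752 = 15.6089 ≈ 15.609

15.609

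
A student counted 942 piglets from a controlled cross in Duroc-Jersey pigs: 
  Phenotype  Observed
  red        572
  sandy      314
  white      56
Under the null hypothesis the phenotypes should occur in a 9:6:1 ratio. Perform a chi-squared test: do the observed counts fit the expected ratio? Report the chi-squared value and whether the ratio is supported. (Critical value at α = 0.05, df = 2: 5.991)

7.850; not consistent

Total ratio parts = 16. Expected numbers out of 942:
  red: 942 × 9/16 = 529.875
  sandy: 942 × 6/16 = 353.25
  white: 942 × 1/16 = 58.875
χ² = Σ (O − E)² / E
  red: (572 − 529.875)² / 529.875 = 3.3489
  sandy: (314 − 353.25)² / 353.25 = 4.3611
  white: (56 − 58.875)² / 58.875 = 0.1404
χ² = 3.3489 + 4.3611 + 0.1404 = 7.8504 ≈ 7.850
Degrees of freedom = 3 − 1 = 2; critical value at α = 0.05 is 5.991.
Since 7.850 > 5.991, we reject the null hypothesis — the data do not fit the 9:6:1 ratio.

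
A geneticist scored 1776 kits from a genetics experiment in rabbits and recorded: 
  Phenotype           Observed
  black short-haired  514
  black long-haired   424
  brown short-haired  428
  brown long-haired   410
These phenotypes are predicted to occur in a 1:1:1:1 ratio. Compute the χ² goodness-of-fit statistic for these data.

The 1:1:1:1 ratio has 4 parts, so with N = 1776 the expected counts are:
  black short-haired: 1776 × 1/4 = 444
  black long-haired: 1776 × 1/4 = 444
  brown short-haired: 1776 × 1/4 = 444
  brown long-haired: 1776 × 1/4 = 444
χ² = Σ (O − E)² / E
  black short-haired: (514 − 444)² / 444 = 11.0360
  black long-haired: (424 − 444)² / 444 = 0.9009
  brown short-haired: (428 − 444)² / 444 = 0.5766
  brown long-haired: (410 − 444)² / 444 = 2.6036
χ² = 11.0360 + 0.9009 + 0.5766 + 2.6036 = 15.1171 ≈ 15.117

15.117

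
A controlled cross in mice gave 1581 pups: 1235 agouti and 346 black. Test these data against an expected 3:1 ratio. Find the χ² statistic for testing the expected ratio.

8.182

Total ratio parts = 4. Expected numbers out of 1581:
  agouti: 1581 × 3/4 = 1185.75
  black: 1581 × 1/4 = 395.25
χ² = Σ (O − E)² / E
  agouti: (1235 − 1185.75)² / 1185.75 = 2.0456
  black: (346 − 395.25)² / 395.25 = 6.1368
χ² = 2.0456 + 6.1368 = 8.1824 ≈ 8.182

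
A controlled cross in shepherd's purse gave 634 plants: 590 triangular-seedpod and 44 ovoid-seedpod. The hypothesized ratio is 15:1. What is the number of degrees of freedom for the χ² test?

A goodness-of-fit test with 2 phenotype classes has df = 2 − 1 = 1.

1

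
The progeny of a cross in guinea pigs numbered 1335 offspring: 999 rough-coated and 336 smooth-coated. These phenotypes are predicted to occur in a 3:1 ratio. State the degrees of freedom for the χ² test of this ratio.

1

A goodness-of-fit test with 2 phenotype classes has df = 2 − 1 = 1.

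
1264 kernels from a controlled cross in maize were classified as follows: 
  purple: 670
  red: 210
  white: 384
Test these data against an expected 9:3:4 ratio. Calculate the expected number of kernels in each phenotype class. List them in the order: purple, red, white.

Under the 9:3:4 hypothesis (Σ ratio = 16, N = 1264):
  purple: 1264 × 9/16 = 711
  red: 1264 × 3/16 = 237
  white: 1264 × 4/16 = 316

711, 237, 316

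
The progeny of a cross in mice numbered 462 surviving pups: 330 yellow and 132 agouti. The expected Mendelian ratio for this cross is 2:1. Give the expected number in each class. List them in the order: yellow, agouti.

The 2:1 ratio has 3 parts, so with N = 462 the expected counts are:
  yellow: 462 × 2/3 = 308
  agouti: 462 × 1/3 = 154

308, 154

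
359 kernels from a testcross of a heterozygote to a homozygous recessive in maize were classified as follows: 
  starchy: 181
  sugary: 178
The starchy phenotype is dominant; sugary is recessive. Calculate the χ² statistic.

A testcross of a heterozygote (Aa × aa) gives a 1:1 phenotypic ratio.
The 1:1 ratio has 2 parts, so with N = 359 the expected counts are:
  starchy: 359 × 1/2 = 179.5
  sugary: 359 × 1/2 = 179.5
χ² = Σ (O − E)² / E
  starchy: (181 − 179.5)² / 179.5 = 0.0125
  sugary: (178 − 179.5)² / 179.5 = 0.0125
χ² = 0.0125 + 0.0125 = 0.025

0.025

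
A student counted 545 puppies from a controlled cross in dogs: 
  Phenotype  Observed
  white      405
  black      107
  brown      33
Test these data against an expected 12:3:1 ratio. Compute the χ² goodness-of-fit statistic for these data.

0.294

Expected counts for N = 545 under a 12:3:1 ratio (total parts = 16):
  white: 545 × 12/16 = 408.75
  black: 545 × 3/16 = 102.1875
  brown: 545 × 1/16 = 34.0625
χ² = Σ (O − E)² / E
  white: (405 − 408.75)² / 408.75 = 0.0344
  black: (107 − 102.1875)² / 102.1875 = 0.2266
  brown: (33 − 34.0625)² / 34.0625 = 0.0331
χ² = 0.0344 + 0.2266 + 0.0331 = 0.2941 ≈ 0.294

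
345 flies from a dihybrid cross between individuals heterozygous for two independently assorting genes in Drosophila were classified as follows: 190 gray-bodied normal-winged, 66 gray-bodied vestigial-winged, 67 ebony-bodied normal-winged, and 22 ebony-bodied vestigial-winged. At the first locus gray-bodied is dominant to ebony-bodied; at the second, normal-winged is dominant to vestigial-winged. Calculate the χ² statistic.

0.203

A dihybrid F₂ with independent assortment and complete dominance at both loci gives a 9:3:3:1 phenotypic ratio.
Total ratio parts = 16. Expected numbers out of 345:
  gray-bodied normal-winged: 345 × 9/16 = 194.0625
  gray-bodied vestigial-winged: 345 × 3/16 = 64.6875
  ebony-bodied normal-winged: 345 × 3/16 = 64.6875
  ebony-bodied vestigial-winged: 345 × 1/16 = 21.5625
χ² = Σ (O − E)² / E
  gray-bodied normal-winged: (190 − 194.0625)² / 194.0625 = 0.0850
  gray-bodied vestigial-winged: (66 − 64.6875)² / 64.6875 = 0.0266
  ebony-bodied normal-winged: (67 − 64.6875)² / 64.6875 = 0.0827
  ebony-bodied vestigial-winged: (22 − 21.5625)² / 21.5625 = 0.0089
χ² = 0.0850 + 0.0266 + 0.0827 + 0.0089 = 0.2032 ≈ 0.203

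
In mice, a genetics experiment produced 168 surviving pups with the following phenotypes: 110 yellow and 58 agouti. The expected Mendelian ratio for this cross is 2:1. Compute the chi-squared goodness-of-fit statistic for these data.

0.107

Total ratio parts = 3. Expected numbers out of 168:
  yellow: 168 × 2/3 = 112
  agouti: 168 × 1/3 = 56
χ² = Σ (O − E)² / E
  yellow: (110 − 112)² / 112 = 0.0357
  agouti: (58 − 56)² / 56 = 0.0714
χ² = 0.0357 + 0.0714 = 0.1071 ≈ 0.107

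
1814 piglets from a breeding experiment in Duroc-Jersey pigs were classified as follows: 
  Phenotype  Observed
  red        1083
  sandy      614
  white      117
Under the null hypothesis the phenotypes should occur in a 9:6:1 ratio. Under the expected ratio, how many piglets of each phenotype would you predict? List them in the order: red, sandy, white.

The 9:6:1 ratio has 16 parts, so with N = 1814 the expected counts are:
  red: 1814 × 9/16 = 1020.375
  sandy: 1814 × 6/16 = 680.25
  white: 1814 × 1/16 = 113.375

1020.375, 680.25, 113.375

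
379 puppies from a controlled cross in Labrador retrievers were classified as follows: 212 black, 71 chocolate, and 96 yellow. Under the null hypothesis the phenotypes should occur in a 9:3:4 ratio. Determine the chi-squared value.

Under the 9:3:4 hypothesis (Σ ratio = 16, N = 379):
  black: 379 × 9/16 = 213.1875
  chocolate: 379 × 3/16 = 71.0625
  yellow: 379 × 4/16 = 94.75
χ² = Σ (O − E)² / E
  black: (212 − 213.1875)² / 213.1875 = 0.0066
  chocolate: (71 − 71.0625)² / 71.0625 = 0.0001
  yellow: (96 − 94.75)² / 94.75 = 0.0165
χ² = 0.0066 + 0.0001 + 0.0165 = 0.0232 ≈ 0.023

0.023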